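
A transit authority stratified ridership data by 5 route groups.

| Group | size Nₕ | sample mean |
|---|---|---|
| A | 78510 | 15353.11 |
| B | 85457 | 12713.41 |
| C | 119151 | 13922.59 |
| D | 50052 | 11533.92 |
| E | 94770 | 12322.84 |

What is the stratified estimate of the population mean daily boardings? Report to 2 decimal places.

13309.91

N = 427940; weights Wₕ = Nₕ/N = (0.1835, 0.1997, 0.2784, 0.1170, 0.2215).
x̄_st = Σ Wₕ·x̄ₕ = 0.1835·15353.11 + 0.1997·12713.41 + 0.2784·13922.59 + 0.1170·11533.92 + 0.2215·12322.84 ≈ 13309.9135...
→ 13309.91.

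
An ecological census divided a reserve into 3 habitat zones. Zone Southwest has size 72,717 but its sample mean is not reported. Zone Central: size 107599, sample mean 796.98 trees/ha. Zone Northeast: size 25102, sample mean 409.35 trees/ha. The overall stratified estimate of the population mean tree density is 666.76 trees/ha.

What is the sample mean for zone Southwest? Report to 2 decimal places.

562.93

N = 72717 + 107599 + 25102 = 205418.
Overall total = μ·N = 666.76·205418 = 136964505.68.
Subtract the known strata: 107599·796.98 + 25102·409.35 = 96029754.72.
Remaining total for zone Southwest: 136964505.68 − 96029754.72 = 40934750.96.
Divide by its size: 40934750.96 / 72717 = 562.9323... → 562.93.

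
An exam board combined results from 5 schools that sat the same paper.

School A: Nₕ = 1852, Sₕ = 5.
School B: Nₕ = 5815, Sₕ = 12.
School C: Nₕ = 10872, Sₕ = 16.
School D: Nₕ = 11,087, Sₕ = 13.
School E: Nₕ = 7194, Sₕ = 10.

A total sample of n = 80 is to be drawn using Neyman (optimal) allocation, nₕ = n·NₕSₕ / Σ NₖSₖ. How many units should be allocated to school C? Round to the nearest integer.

30

A: NₕSₕ = 1852·5 = 9260
B: NₕSₕ = 5815·12 = 69780
C: NₕSₕ = 10872·16 = 173952
D: NₕSₕ = 11087·13 = 144131
E: NₕSₕ = 7194·10 = 71940
Σ NₕSₕ = 469063.
n_C = 80·173952/469063 = 29.668... → 30.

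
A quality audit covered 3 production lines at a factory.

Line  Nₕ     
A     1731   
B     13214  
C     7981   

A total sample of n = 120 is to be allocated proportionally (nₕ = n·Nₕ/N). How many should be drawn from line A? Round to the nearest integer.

Share of line A = 1731/22926 = 0.07550.
Allocate 120 × 0.07550 = 9.060... → 9.

9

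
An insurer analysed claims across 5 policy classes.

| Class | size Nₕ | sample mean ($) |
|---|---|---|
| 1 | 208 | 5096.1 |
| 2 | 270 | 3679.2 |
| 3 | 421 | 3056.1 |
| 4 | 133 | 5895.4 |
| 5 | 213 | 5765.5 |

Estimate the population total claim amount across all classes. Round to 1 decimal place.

1: 208·5096.1 = 1059988.8
2: 270·3679.2 = 993384
3: 421·3056.1 = 1286618.1
4: 133·5895.4 = 784088.2
5: 213·5765.5 = 1228051.5
τ̂ = Σ Nₕx̄ₕ = 5352130.6.

5352130.6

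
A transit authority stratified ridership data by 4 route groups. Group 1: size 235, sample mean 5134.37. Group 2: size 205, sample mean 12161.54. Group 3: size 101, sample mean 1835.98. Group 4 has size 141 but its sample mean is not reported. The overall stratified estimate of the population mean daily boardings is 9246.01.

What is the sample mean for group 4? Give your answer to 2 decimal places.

17167.75

Σ Nₕx̄ₕ = N·μ, so 141·x̄_4 = 682·9246.01 − (235·5134.37 + 205·12161.54 + 101·1835.98).
= 6305778.82 − 3885126.63 = 2420652.19.
x̄_4 = 2420652.19 / 141 = 17167.7460... → 17167.75.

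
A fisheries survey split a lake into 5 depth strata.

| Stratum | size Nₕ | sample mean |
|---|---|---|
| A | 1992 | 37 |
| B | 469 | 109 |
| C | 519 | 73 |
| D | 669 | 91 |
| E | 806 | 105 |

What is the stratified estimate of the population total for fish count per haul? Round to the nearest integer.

308221

A: 1992·37 = 73704
B: 469·109 = 51121
C: 519·73 = 37887
D: 669·91 = 60879
E: 806·105 = 84630
τ̂ = Σ Nₕx̄ₕ = 308221.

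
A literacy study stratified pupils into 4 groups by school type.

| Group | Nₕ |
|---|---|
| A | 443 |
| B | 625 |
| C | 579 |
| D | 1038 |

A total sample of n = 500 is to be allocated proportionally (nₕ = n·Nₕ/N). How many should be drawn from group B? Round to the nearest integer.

116

Share of group B = 625/2685 = 0.23277.
Allocate 500 × 0.23277 = 116.387... → 116.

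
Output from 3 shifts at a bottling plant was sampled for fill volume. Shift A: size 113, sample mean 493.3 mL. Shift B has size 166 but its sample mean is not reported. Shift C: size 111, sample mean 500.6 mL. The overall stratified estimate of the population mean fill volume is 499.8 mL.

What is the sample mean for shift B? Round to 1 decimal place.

Σ Nₕx̄ₕ = N·μ, so 166·x̄_B = 390·499.8 − (113·493.3 + 111·500.6).
= 194922 − 111309.5 = 83612.5.
x̄_B = 83612.5 / 166 = 503.690... → 503.7.

503.7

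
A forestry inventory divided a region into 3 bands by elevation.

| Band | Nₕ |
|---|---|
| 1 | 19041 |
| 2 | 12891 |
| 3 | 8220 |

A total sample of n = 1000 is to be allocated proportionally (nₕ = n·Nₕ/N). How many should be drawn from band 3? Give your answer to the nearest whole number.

205

Share of band 3 = 8220/40152 = 0.20472.
Allocate 1000 × 0.20472 = 204.722... → 205.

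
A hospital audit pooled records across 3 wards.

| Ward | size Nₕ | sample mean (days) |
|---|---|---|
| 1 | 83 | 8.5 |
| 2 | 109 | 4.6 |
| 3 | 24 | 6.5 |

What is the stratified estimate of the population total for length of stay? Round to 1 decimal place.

Estimate total by summing Nₕ·x̄ₕ over strata.
83·8.5 + 109·4.6 + 24·6.5 = 705.5 + 501.4 + 156 = 1362.9.

1362.9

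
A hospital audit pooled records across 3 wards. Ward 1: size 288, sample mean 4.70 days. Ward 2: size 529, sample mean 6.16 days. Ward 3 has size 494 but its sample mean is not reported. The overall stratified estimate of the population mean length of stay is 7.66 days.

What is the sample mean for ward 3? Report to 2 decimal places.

N = 288 + 529 + 494 = 1311.
Overall total = μ·N = 7.66·1311 = 10042.26.
Subtract the known strata: 288·4.70 + 529·6.16 = 4612.24.
Remaining total for ward 3: 10042.26 − 4612.24 = 5430.02.
Divide by its size: 5430.02 / 494 = 10.9919... → 10.99.

10.99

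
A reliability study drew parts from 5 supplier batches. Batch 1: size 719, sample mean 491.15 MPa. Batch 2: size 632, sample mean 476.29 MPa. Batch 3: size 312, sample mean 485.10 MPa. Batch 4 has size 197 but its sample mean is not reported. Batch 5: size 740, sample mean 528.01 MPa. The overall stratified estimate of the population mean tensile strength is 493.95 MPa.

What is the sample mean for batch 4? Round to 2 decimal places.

N = 719 + 632 + 312 + 197 + 740 = 2600.
Overall total = μ·N = 493.95·2600 = 1284270.
Subtract the known strata: 719·491.15 + 632·476.29 + 312·485.10 + 740·528.01 = 1196230.73.
Remaining total for batch 4: 1284270 − 1196230.73 = 88039.27.
Divide by its size: 88039.27 / 197 = 446.8998... → 446.90.

446.90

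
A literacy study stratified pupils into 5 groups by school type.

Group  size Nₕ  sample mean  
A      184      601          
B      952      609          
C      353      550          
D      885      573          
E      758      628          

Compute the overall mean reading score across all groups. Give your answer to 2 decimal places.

N = 184 + 952 + 353 + 885 + 758 = 3132.
The stratified mean weights each stratum mean by its population share Nₕ/N.
Σ Nₕx̄ₕ = 184·601 + 952·609 + 353·550 + 885·573 + 758·628 = 110584 + 579768 + 194150 + 507105 + 476024 = 1867631.
Divide by N: 1867631 / 3132 = 596.3062... → 596.31.

596.31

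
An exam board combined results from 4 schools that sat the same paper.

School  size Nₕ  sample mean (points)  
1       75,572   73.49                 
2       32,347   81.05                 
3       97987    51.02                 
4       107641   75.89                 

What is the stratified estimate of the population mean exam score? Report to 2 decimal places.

x̄_st = (Σ Nₕx̄ₕ) / (Σ Nₕ) = (75572·73.49 + 32347·81.05 + 97987·51.02 + 107641·75.89) / 313547
= 21343682.86 / 313547 = 68.0717... → 68.07.

68.07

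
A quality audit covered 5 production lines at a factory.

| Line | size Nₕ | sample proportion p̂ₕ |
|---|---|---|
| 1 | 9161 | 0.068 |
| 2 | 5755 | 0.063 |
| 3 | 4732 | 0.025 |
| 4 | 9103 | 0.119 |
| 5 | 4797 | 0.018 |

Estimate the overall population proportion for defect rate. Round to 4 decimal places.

0.0678

N = 9161 + 5755 + 4732 + 9103 + 4797 = 33548.
Overall proportion = Σ (Nₕ/N)·p̂ₕ.
Σ Nₕp̂ₕ = 622.948 + 362.565 + 118.3 + 1083.257 + 86.346 = 2273.416.
2273.416 / 33548 = 0.067766... → 0.0678.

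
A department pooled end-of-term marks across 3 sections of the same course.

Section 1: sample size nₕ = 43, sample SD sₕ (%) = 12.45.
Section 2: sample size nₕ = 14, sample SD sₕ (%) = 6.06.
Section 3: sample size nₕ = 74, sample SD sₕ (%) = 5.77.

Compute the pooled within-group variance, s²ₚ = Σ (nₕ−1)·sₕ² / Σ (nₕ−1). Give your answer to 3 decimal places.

73.577

Degrees of freedom: 42 + 13 + 73 = 128.
Σ(nₕ−1)sₕ² = 42·155.0025 + 13·36.7236 + 73·33.2929 = 9417.8935.
s²ₚ = 9417.8935 / 128 = 73.57729... → 73.577.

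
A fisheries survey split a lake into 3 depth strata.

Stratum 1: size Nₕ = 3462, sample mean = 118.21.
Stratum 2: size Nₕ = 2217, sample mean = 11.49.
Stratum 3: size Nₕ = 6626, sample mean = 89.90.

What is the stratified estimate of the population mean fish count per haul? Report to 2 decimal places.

N = 12305; weights Wₕ = Nₕ/N = (0.2813, 0.1802, 0.5385).
x̄_st = Σ Wₕ·x̄ₕ = 0.2813·118.21 + 0.1802·11.49 + 0.5385·89.90 ≈ 83.7378...
→ 83.74.

83.74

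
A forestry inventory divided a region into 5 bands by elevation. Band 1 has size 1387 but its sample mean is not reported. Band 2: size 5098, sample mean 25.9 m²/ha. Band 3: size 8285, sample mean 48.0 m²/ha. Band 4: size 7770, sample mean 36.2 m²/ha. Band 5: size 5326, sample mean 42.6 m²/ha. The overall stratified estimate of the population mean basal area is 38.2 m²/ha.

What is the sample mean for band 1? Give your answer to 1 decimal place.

19.2

Σ Nₕx̄ₕ = N·μ, so 1387·x̄_1 = 27866·38.2 − (5098·25.9 + 8285·48.0 + 7770·36.2 + 5326·42.6).
= 1064481.2 − 1037879.8 = 26601.4.
x̄_1 = 26601.4 / 1387 = 19.179... → 19.2.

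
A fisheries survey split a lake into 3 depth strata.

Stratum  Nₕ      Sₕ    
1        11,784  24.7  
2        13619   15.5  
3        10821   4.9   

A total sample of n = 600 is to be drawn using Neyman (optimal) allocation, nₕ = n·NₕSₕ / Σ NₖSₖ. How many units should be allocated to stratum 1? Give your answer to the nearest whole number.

315

1: NₕSₕ = 11784·24.7 = 291064.8
2: NₕSₕ = 13619·15.5 = 211094.5
3: NₕSₕ = 10821·4.9 = 53022.9
Σ NₕSₕ = 555182.2.
n_1 = 600·291064.8/555182.2 = 314.561... → 315.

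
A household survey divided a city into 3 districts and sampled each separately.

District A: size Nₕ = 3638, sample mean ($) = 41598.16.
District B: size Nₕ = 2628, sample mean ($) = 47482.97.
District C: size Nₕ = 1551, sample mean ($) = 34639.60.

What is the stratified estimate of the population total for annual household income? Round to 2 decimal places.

A: 3638·41598.16 = 151334106.08
B: 2628·47482.97 = 124785245.16
C: 1551·34639.60 = 53726019.6
τ̂ = Σ Nₕx̄ₕ = 329845370.84.

329845370.84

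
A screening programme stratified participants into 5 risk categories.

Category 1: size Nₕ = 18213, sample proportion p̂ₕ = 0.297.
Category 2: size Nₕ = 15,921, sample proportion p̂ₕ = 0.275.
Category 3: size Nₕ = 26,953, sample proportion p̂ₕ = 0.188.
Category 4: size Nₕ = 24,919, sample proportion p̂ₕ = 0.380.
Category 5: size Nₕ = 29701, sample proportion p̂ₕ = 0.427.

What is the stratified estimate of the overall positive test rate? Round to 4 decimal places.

0.3198

N = 18213 + 15921 + 26953 + 24919 + 29701 = 115707.
Overall proportion = Σ (Nₕ/N)·p̂ₕ.
Σ Nₕp̂ₕ = 5409.261 + 4378.275 + 5067.164 + 9469.22 + 12682.327 = 37006.247.
37006.247 / 115707 = 0.319827... → 0.3198.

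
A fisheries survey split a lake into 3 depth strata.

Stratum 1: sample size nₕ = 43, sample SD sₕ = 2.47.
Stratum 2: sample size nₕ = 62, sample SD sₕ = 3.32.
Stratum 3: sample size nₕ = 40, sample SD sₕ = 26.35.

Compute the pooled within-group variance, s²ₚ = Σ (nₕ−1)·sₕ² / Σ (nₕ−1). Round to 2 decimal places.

197.23

Degrees of freedom: 42 + 61 + 39 = 142.
Σ(nₕ−1)sₕ² = 42·6.1009 + 61·11.0224 + 39·694.3225 = 28007.1817.
s²ₚ = 28007.1817 / 142 = 197.2337... → 197.23.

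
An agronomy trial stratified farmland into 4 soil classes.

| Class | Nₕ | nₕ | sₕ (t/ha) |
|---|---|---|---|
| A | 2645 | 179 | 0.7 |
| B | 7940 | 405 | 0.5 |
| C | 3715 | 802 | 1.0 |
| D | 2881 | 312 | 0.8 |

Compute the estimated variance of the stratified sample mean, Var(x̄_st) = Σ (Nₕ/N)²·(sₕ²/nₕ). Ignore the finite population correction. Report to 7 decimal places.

N = 17181. Term for each stratum: Wₕ²sₕ²/nₕ.
Var(x̄_st) = 0.0000648780 + 0.0001318345 + 0.0000582970 + 0.0000576786 = 0.0003126882 → 0.0003127.

0.0003127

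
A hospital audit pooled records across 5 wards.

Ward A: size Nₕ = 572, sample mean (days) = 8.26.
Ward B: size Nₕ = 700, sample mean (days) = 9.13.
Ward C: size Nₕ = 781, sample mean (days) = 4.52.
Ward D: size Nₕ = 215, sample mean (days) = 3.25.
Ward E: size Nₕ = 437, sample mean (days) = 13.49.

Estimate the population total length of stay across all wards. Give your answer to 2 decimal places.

21239.72

A: 572·8.26 = 4724.72
B: 700·9.13 = 6391
C: 781·4.52 = 3530.12
D: 215·3.25 = 698.75
E: 437·13.49 = 5895.13
τ̂ = Σ Nₕx̄ₕ = 21239.72.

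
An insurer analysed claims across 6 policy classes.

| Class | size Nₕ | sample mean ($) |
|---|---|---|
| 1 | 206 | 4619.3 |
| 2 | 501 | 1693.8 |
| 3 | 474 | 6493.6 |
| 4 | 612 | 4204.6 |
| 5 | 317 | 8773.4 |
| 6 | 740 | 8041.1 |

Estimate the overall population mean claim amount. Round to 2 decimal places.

N = 206 + 501 + 474 + 612 + 317 + 740 = 2850.
Overall mean = Σ (Nₕ/N)·x̄ₕ — weight by population share, not a simple average.
Σ Nₕx̄ₕ = 206·4619.3 + 501·1693.8 + 474·6493.6 + 612·4204.6 + 317·8773.4 + 740·8041.1 = 951575.8 + 848593.8 + 3077966.4 + 2573215.2 + 2781167.8 + 5950414 = 16182933.
Divide by N: 16182933 / 2850 = 5678.2221... → 5678.22.

5678.22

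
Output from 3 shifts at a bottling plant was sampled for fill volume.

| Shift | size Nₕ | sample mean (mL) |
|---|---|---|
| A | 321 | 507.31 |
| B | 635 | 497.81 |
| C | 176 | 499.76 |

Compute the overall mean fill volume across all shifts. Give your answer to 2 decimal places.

500.81

x̄_st = (Σ Nₕx̄ₕ) / (Σ Nₕ) = (321·507.31 + 635·497.81 + 176·499.76) / 1132
= 566913.62 / 1132 = 500.8071... → 500.81.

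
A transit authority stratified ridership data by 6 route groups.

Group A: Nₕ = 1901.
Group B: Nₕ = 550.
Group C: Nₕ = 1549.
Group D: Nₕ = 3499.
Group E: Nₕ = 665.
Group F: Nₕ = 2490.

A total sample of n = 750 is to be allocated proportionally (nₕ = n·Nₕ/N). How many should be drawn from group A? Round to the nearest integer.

134

N = 1901 + 550 + 1549 + 3499 + 665 + 2490 = 10654.
n_A = 750·1901/10654 = 133.823... → 134.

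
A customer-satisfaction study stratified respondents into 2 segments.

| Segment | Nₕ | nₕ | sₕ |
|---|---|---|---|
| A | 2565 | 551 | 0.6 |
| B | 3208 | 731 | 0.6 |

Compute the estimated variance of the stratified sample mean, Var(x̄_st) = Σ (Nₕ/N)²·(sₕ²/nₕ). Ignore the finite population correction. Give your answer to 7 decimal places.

0.0002811

N = 5773. Term for each stratum: Wₕ²sₕ²/nₕ.
Var(x̄_st) = 0.0001289800 + 0.0001520725 = 0.0002810526 → 0.0002811.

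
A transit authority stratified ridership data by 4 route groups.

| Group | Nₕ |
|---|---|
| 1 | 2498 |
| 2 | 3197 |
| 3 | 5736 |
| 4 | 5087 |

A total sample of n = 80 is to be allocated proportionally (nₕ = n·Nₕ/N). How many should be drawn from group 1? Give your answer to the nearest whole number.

N = 2498 + 3197 + 5736 + 5087 = 16518.
n_1 = 80·2498/16518 = 12.098... → 12.

12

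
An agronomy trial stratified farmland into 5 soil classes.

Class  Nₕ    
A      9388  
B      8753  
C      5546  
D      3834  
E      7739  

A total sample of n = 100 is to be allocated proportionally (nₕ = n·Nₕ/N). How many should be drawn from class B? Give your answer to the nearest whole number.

N = 9388 + 8753 + 5546 + 3834 + 7739 = 35260.
n_B = 100·8753/35260 = 24.824... → 25.

25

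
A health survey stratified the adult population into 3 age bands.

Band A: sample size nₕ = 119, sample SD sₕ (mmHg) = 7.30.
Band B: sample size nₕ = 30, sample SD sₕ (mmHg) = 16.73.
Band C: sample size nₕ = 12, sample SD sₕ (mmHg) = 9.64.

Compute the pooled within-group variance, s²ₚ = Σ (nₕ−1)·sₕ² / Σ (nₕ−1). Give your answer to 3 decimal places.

97.641

Degrees of freedom: 118 + 29 + 11 = 158.
Σ(nₕ−1)sₕ² = 118·53.29 + 29·279.8929 + 11·92.9296 = 15427.3397.
s²ₚ = 15427.3397 / 158 = 97.64139... → 97.641.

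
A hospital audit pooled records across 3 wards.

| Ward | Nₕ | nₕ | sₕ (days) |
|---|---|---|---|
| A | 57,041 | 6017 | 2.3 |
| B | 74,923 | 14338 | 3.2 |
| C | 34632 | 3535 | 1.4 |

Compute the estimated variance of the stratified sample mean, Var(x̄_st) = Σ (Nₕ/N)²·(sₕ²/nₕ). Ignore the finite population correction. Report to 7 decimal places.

0.0002715

N = 166596; Wₕ = Nₕ/N.
ward A: (57041/166596)²·2.3²/6017 = 0.0001030673
ward B: (74923/166596)²·3.2²/14338 = 0.0001444483
ward C: (34632/166596)²·1.4²/3535 = 0.0000239603
Sum = 0.0002714759 → 0.0002715.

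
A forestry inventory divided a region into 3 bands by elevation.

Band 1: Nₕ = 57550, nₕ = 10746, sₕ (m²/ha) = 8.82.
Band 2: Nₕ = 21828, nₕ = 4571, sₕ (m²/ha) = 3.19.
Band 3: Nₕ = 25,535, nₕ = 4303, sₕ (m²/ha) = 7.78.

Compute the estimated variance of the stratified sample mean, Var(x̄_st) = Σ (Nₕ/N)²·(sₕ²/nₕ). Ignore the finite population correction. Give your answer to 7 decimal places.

0.0031080

N = 104913; Wₕ = Nₕ/N.
band 1: (57550/104913)²·8.82²/10746 = 0.0021783235
band 2: (21828/104913)²·3.19²/4571 = 0.0000963695
band 3: (25535/104913)²·7.78²/4303 = 0.0008332992
Sum = 0.0031079922 → 0.0031080.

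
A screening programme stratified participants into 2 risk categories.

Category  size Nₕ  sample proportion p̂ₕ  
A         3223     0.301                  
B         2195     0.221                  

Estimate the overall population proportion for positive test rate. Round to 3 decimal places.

0.269

Wₕ = Nₕ/N with N = 5418: 0.5949, 0.4051.
p̂_st = 0.5949·0.301 + 0.4051·0.221 ≈ 0.26859... → 0.269.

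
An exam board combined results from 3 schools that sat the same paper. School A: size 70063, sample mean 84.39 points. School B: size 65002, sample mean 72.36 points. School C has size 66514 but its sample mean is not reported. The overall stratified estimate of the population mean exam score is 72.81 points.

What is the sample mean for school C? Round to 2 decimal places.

61.05

N = 70063 + 65002 + 66514 = 201579.
Overall total = μ·N = 72.81·201579 = 14676966.99.
Subtract the known strata: 70063·84.39 + 65002·72.36 = 10616161.29.
Remaining total for school C: 14676966.99 − 10616161.29 = 4060805.7.
Divide by its size: 4060805.7 / 66514 = 61.0519... → 61.05.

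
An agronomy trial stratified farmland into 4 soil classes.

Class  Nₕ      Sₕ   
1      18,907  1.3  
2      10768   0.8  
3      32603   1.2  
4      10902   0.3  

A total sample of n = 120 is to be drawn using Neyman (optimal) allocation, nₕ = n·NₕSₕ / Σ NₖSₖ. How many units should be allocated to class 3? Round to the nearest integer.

Σ NₕSₕ = 18907·1.3 + 10768·0.8 + 32603·1.2 + 10902·0.3 = 75587.7.
Share for 3: 39123.6/75587.7 = 0.51759.
n_3 = 120 × 0.51759 = 62.111... → 62.

62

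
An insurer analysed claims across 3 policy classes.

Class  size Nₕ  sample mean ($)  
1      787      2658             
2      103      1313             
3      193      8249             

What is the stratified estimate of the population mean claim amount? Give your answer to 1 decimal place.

3526.4

x̄_st = (Σ Nₕx̄ₕ) / (Σ Nₕ) = (787·2658 + 103·1313 + 193·8249) / 1083
= 3819142 / 1083 = 3526.447... → 3526.4.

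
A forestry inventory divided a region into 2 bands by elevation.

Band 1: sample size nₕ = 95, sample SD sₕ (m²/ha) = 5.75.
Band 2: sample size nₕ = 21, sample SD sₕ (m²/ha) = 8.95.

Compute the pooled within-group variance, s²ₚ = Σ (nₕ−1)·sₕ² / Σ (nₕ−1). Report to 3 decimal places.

41.315

1: (95−1)·5.75² = 94·33.0625 = 3107.875
2: (21−1)·8.95² = 20·80.1025 = 1602.05
Numerator = 4709.925; denominator = Σ(nₕ−1) = 114.
s²ₚ = 4709.925/114 = 41.31513... → 41.315.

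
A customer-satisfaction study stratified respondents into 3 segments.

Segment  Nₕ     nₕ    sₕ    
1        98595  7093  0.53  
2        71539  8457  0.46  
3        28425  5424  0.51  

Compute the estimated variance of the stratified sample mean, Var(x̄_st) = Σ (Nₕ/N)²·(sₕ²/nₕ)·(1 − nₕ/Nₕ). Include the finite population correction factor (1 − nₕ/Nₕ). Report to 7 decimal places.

N = 198559; Wₕ = Nₕ/N.
segment 1: (98595/198559)²·0.53²/7093·(1 − 7093/98595) = 0.0000090621
segment 2: (71539/198559)²·0.46²/8457·(1 − 8457/71539) = 0.0000028640
segment 3: (28425/198559)²·0.51²/5424·(1 − 5424/28425) = 0.0000007952
Sum = 0.0000127213 → 0.0000127.

0.0000127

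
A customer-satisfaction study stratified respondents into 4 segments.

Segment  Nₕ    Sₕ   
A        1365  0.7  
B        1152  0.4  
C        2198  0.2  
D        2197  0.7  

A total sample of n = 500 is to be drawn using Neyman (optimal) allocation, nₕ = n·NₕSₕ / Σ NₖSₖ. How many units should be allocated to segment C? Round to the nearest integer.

A: NₕSₕ = 1365·0.7 = 955.5
B: NₕSₕ = 1152·0.4 = 460.8
C: NₕSₕ = 2198·0.2 = 439.6
D: NₕSₕ = 2197·0.7 = 1537.9
Σ NₕSₕ = 3393.8.
n_C = 500·439.6/3393.8 = 64.765... → 65.

65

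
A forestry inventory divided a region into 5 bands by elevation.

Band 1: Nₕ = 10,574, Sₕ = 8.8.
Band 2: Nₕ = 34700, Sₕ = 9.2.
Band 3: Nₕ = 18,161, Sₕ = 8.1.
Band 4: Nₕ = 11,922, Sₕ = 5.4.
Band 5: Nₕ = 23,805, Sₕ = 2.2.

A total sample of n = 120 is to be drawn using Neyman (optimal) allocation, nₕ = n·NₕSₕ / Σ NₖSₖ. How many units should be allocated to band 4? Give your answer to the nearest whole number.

11

Σ NₕSₕ = 10574·8.8 + 34700·9.2 + 18161·8.1 + 11922·5.4 + 23805·2.2 = 676145.1.
Share for 4: 64378.8/676145.1 = 0.09521.
n_4 = 120 × 0.09521 = 11.426... → 11.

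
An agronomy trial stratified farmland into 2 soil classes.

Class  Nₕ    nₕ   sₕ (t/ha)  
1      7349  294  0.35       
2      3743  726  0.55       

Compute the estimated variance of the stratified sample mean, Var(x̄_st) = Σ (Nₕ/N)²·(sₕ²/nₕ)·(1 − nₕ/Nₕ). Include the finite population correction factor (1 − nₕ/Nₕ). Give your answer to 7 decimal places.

0.0002138

N = 11092. Term for each stratum: Wₕ²sₕ²/nₕ·(1−nₕ/Nₕ).
Var(x̄_st) = 0.0001755878 + 0.0000382441 = 0.0002138319 → 0.0002138.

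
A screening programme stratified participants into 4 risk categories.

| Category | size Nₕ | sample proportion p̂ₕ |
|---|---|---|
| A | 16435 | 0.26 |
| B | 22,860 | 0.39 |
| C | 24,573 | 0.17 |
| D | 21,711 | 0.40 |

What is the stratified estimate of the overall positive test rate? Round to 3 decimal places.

0.304

N = 16435 + 22860 + 24573 + 21711 = 85579.
Overall proportion = Σ (Nₕ/N)·p̂ₕ.
Σ Nₕp̂ₕ = 4273.1 + 8915.4 + 4177.41 + 8684.4 = 26050.31.
26050.31 / 85579 = 0.30440... → 0.304.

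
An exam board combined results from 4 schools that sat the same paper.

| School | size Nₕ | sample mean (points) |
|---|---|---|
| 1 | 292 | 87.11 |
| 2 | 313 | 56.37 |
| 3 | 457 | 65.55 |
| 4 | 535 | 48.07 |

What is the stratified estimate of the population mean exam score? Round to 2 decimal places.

61.84

N = 292 + 313 + 457 + 535 = 1597.
The stratified mean weights each stratum mean by its population share Nₕ/N.
Σ Nₕx̄ₕ = 292·87.11 + 313·56.37 + 457·65.55 + 535·48.07 = 25436.12 + 17643.81 + 29956.35 + 25717.45 = 98753.73.
Divide by N: 98753.73 / 1597 = 61.8370... → 61.84.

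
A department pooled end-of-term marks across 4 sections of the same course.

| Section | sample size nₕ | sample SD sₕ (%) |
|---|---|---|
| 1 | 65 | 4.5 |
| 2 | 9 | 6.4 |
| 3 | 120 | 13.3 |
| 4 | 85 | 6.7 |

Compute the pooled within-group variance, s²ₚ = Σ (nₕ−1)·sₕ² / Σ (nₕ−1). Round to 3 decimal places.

1: (65−1)·4.5² = 64·20.25 = 1296
2: (9−1)·6.4² = 8·40.96 = 327.68
3: (120−1)·13.3² = 119·176.89 = 21049.91
4: (85−1)·6.7² = 84·44.89 = 3770.76
Numerator = 26444.35; denominator = Σ(nₕ−1) = 275.
s²ₚ = 26444.35/275 = 96.16127... → 96.161.

96.161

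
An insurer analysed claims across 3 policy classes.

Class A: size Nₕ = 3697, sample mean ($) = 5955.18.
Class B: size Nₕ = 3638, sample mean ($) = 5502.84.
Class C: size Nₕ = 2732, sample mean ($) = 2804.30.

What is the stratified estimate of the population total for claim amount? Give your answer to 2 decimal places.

49696979.98

A: 3697·5955.18 = 22016300.46
B: 3638·5502.84 = 20019331.92
C: 2732·2804.30 = 7661347.6
τ̂ = Σ Nₕx̄ₕ = 49696979.98.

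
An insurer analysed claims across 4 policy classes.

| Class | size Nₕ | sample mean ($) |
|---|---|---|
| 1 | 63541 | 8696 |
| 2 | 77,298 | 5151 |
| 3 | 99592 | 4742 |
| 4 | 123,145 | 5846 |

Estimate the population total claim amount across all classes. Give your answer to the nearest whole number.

1: 63541·8696 = 552552536
2: 77298·5151 = 398161998
3: 99592·4742 = 472265264
4: 123145·5846 = 719905670
τ̂ = Σ Nₕx̄ₕ = 2142885468.

2142885468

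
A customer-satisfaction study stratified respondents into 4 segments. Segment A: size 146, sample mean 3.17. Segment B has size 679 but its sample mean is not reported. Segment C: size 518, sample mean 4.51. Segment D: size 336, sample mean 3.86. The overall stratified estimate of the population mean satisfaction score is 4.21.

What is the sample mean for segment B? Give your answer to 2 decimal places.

4.38

Σ Nₕx̄ₕ = N·μ, so 679·x̄_B = 1679·4.21 − (146·3.17 + 518·4.51 + 336·3.86).
= 7068.59 − 4095.96 = 2972.63.
x̄_B = 2972.63 / 679 = 4.3780... → 4.38.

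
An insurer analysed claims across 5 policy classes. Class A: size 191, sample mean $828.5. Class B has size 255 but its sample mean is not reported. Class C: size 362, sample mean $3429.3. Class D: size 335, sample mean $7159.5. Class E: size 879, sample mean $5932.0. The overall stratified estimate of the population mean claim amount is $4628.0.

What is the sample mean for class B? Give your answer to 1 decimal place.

1354.9

Σ Nₕx̄ₕ = N·μ, so 255·x̄_B = 2022·4628.0 − (191·828.5 + 362·3429.3 + 335·7159.5 + 879·5932.0).
= 9357816 − 9012310.6 = 345505.4.
x̄_B = 345505.4 / 255 = 1354.923... → 1354.9.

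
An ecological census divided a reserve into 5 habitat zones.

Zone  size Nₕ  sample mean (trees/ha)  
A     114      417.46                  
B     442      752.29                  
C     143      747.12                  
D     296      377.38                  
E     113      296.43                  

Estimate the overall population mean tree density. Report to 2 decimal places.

x̄_st = (Σ Nₕx̄ₕ) / (Σ Nₕ) = (114·417.46 + 442·752.29 + 143·747.12 + 296·377.38 + 113·296.43) / 1108
= 632141.85 / 1108 = 570.5251... → 570.53.

570.53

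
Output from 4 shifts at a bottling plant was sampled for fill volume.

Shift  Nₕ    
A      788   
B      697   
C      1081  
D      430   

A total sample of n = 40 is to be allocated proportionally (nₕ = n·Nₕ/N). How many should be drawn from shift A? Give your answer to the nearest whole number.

11

Share of shift A = 788/2996 = 0.26302.
Allocate 40 × 0.26302 = 10.521... → 11.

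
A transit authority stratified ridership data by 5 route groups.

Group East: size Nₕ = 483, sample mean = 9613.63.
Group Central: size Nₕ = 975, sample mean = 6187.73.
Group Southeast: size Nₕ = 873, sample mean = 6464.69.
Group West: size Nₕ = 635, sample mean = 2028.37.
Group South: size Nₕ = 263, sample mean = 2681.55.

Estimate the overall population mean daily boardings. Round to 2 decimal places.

5671.53

N = 483 + 975 + 873 + 635 + 263 = 3229.
Overall mean = Σ (Nₕ/N)·x̄ₕ — weight by population share, not a simple average.
Σ Nₕx̄ₕ = 483·9613.63 + 975·6187.73 + 873·6464.69 + 635·2028.37 + 263·2681.55 = 4643383.29 + 6033036.75 + 5643674.37 + 1288014.95 + 705247.65 = 18313357.01.
Divide by N: 18313357.01 / 3229 = 5671.5259... → 5671.53.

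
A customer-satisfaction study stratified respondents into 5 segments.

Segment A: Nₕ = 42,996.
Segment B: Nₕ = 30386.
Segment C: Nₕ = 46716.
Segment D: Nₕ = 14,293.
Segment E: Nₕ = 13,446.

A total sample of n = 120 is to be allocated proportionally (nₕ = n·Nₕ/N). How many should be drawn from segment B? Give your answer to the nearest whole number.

N = 42996 + 30386 + 46716 + 14293 + 13446 = 147837.
n_B = 120·30386/147837 = 24.664... → 25.

25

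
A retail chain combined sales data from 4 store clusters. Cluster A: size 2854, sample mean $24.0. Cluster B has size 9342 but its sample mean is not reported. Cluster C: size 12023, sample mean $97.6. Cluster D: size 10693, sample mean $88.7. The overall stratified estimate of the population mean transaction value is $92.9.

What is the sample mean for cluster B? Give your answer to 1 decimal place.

Σ Nₕx̄ₕ = N·μ, so 9342·x̄_B = 34912·92.9 − (2854·24.0 + 12023·97.6 + 10693·88.7).
= 3243324.8 − 2190409.9 = 1052914.9.
x̄_B = 1052914.9 / 9342 = 112.708... → 112.7.

112.7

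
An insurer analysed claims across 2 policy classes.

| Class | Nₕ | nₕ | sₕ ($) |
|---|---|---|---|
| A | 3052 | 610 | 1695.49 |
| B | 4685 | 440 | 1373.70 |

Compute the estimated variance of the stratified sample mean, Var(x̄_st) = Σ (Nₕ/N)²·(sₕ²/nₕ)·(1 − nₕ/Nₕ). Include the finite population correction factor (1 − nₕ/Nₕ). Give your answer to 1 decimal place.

N = 7737; Wₕ = Nₕ/N.
class A: (3052/7737)²·1695.49²/610·(1 − 610/3052) = 586.7399
class B: (4685/7737)²·1373.70²/440·(1 − 440/4685) = 1424.8634
Sum = 2011.6033 → 2011.6.

2011.6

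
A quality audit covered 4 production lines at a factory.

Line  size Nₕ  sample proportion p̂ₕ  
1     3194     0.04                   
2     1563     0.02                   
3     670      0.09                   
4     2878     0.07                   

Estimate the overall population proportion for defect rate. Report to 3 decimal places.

Wₕ = Nₕ/N with N = 8305: 0.3846, 0.1882, 0.0807, 0.3465.
p̂_st = 0.3846·0.04 + 0.1882·0.02 + 0.0807·0.09 + 0.3465·0.07 ≈ 0.05067... → 0.051.

0.051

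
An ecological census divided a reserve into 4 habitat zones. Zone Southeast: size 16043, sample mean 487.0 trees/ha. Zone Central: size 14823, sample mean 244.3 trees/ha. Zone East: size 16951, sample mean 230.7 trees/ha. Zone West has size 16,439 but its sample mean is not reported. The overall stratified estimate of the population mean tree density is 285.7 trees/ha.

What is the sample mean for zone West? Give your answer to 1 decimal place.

Σ Nₕx̄ₕ = N·μ, so 16439·x̄_West = 64256·285.7 − (16043·487.0 + 14823·244.3 + 16951·230.7).
= 18357939.2 − 15344795.6 = 3013143.6.
x̄_West = 3013143.6 / 16439 = 183.292... → 183.3.

183.3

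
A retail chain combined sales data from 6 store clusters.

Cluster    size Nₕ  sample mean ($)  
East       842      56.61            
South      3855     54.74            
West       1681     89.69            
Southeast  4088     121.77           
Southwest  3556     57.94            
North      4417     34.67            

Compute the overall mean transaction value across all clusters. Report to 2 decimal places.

68.68

x̄_st = (Σ Nₕx̄ₕ) / (Σ Nₕ) = (842·56.61 + 3855·54.74 + 1681·89.69 + 4088·121.77 + 3556·57.94 + 4417·34.67) / 18439
= 1266425 / 18439 = 68.6819... → 68.68.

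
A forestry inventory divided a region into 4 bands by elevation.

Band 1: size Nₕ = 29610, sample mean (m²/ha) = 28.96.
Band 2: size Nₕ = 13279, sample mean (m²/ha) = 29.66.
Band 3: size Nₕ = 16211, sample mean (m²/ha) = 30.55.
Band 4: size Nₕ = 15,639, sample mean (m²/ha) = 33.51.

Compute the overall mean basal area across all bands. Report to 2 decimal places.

x̄_st = (Σ Nₕx̄ₕ) / (Σ Nₕ) = (29610·28.96 + 13279·29.66 + 16211·30.55 + 15639·33.51) / 74739
= 2270669.68 / 74739 = 30.3813... → 30.38.

30.38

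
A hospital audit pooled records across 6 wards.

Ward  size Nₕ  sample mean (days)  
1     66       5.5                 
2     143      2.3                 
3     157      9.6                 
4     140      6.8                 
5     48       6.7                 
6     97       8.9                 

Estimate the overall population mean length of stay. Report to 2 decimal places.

x̄_st = (Σ Nₕx̄ₕ) / (Σ Nₕ) = (66·5.5 + 143·2.3 + 157·9.6 + 140·6.8 + 48·6.7 + 97·8.9) / 651
= 4336 / 651 = 6.6605... → 6.66.

6.66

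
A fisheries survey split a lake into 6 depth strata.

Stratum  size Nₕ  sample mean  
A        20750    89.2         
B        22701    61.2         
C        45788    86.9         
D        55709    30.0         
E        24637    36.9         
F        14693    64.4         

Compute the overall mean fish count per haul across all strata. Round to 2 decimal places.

58.31

x̄_st = (Σ Nₕx̄ₕ) / (Σ Nₕ) = (20750·89.2 + 22701·61.2 + 45788·86.9 + 55709·30.0 + 24637·36.9 + 14693·64.4) / 184278
= 10745782.9 / 184278 = 58.3129... → 58.31.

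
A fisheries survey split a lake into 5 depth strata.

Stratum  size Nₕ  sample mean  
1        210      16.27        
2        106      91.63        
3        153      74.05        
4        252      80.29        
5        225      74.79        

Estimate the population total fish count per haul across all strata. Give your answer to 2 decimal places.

1: 210·16.27 = 3416.7
2: 106·91.63 = 9712.78
3: 153·74.05 = 11329.65
4: 252·80.29 = 20233.08
5: 225·74.79 = 16827.75
τ̂ = Σ Nₕx̄ₕ = 61519.96.

61519.96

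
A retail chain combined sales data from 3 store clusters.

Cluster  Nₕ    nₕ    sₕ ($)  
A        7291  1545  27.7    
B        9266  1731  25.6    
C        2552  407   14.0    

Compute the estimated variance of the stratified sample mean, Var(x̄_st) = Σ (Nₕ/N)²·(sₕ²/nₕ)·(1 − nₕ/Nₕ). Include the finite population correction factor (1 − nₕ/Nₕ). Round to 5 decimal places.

N = 19109; Wₕ = Nₕ/N.
cluster A: (7291/19109)²·27.7²/1545·(1 − 1545/7291) = 0.05697809
cluster B: (9266/19109)²·25.6²/1731·(1 − 1731/9266) = 0.07239065
cluster C: (2552/19109)²·14.0²/407·(1 − 407/2552) = 0.00721928
Sum = 0.13658802 → 0.13659.

0.13659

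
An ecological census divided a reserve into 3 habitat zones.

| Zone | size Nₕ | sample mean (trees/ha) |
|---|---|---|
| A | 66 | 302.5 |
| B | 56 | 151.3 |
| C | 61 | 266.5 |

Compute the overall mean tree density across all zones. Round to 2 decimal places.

244.23

x̄_st = (Σ Nₕx̄ₕ) / (Σ Nₕ) = (66·302.5 + 56·151.3 + 61·266.5) / 183
= 44694.3 / 183 = 244.2311... → 244.23.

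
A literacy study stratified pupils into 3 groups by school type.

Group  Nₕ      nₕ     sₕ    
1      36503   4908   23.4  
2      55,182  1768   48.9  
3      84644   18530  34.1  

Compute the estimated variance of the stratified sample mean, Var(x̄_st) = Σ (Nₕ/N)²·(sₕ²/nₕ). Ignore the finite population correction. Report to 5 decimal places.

N = 176329; Wₕ = Nₕ/N.
group 1: (36503/176329)²·23.4²/4908 = 0.00478120
group 2: (55182/176329)²·48.9²/1768 = 0.13245942
group 3: (84644/176329)²·34.1²/18530 = 0.01446033
Sum = 0.15170095 → 0.15170.

0.15170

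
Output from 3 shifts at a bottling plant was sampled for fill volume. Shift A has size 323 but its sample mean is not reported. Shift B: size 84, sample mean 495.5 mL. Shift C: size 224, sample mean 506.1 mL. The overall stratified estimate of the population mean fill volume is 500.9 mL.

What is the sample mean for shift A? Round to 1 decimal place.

498.7

Σ Nₕx̄ₕ = N·μ, so 323·x̄_A = 631·500.9 − (84·495.5 + 224·506.1).
= 316067.9 − 154988.4 = 161079.5.
x̄_A = 161079.5 / 323 = 498.698... → 498.7.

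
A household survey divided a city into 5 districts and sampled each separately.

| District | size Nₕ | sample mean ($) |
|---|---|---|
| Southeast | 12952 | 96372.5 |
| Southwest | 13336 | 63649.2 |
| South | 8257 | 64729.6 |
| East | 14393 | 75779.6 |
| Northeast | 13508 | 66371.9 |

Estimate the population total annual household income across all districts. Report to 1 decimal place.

4618762066.4

Southeast: 12952·96372.5 = 1248216620
Southwest: 13336·63649.2 = 848825731.2
South: 8257·64729.6 = 534472307.2
East: 14393·75779.6 = 1090695782.8
Northeast: 13508·66371.9 = 896551625.2
τ̂ = Σ Nₕx̄ₕ = 4618762066.4.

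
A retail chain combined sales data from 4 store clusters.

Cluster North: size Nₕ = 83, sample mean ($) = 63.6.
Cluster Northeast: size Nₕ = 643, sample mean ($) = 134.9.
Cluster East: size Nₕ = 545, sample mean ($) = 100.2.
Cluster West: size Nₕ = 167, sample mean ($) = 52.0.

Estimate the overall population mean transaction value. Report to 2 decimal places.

108.01

N = 83 + 643 + 545 + 167 = 1438.
Weight each subgroup mean by Nₕ/N and sum.
Σ Nₕx̄ₕ = 83·63.6 + 643·134.9 + 545·100.2 + 167·52.0 = 5278.8 + 86740.7 + 54609 + 8684 = 155312.5.
Divide by N: 155312.5 / 1438 = 108.0059... → 108.01.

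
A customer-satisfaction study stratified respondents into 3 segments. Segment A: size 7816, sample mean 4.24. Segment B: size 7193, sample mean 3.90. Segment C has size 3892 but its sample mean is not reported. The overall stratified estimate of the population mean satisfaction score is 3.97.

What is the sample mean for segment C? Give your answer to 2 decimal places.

3.56

Σ Nₕx̄ₕ = N·μ, so 3892·x̄_C = 18901·3.97 − (7816·4.24 + 7193·3.90).
= 75036.97 − 61192.54 = 13844.43.
x̄_C = 13844.43 / 3892 = 3.5572... → 3.56.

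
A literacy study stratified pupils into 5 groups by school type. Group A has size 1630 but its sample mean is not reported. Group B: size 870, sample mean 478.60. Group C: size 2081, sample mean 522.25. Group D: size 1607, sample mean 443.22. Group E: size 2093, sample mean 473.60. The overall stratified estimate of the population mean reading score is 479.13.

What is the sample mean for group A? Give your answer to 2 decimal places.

466.87

Σ Nₕx̄ₕ = N·μ, so 1630·x̄_A = 8281·479.13 − (870·478.60 + 2081·522.25 + 1607·443.22 + 2093·473.60).
= 3967675.53 − 3206683.59 = 760991.94.
x̄_A = 760991.94 / 1630 = 466.8662... → 466.87.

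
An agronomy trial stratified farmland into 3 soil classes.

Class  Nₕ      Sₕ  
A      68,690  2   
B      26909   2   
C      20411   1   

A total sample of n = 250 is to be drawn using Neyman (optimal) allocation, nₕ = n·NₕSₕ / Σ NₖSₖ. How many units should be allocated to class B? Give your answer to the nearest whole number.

64

Σ NₕSₕ = 68690·2 + 26909·2 + 20411·1 = 211609.
Share for B: 53818/211609 = 0.25433.
n_B = 250 × 0.25433 = 63.582... → 64.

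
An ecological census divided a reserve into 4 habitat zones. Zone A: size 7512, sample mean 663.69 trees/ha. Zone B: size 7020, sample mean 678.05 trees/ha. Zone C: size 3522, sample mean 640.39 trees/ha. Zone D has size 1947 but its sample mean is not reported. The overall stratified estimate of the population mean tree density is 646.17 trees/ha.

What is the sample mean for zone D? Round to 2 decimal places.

Σ Nₕx̄ₕ = N·μ, so 1947·x̄_D = 20001·646.17 − (7512·663.69 + 7020·678.05 + 3522·640.39).
= 12924046.17 − 12001003.86 = 923042.31.
x̄_D = 923042.31 / 1947 = 474.0844... → 474.08.

474.08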